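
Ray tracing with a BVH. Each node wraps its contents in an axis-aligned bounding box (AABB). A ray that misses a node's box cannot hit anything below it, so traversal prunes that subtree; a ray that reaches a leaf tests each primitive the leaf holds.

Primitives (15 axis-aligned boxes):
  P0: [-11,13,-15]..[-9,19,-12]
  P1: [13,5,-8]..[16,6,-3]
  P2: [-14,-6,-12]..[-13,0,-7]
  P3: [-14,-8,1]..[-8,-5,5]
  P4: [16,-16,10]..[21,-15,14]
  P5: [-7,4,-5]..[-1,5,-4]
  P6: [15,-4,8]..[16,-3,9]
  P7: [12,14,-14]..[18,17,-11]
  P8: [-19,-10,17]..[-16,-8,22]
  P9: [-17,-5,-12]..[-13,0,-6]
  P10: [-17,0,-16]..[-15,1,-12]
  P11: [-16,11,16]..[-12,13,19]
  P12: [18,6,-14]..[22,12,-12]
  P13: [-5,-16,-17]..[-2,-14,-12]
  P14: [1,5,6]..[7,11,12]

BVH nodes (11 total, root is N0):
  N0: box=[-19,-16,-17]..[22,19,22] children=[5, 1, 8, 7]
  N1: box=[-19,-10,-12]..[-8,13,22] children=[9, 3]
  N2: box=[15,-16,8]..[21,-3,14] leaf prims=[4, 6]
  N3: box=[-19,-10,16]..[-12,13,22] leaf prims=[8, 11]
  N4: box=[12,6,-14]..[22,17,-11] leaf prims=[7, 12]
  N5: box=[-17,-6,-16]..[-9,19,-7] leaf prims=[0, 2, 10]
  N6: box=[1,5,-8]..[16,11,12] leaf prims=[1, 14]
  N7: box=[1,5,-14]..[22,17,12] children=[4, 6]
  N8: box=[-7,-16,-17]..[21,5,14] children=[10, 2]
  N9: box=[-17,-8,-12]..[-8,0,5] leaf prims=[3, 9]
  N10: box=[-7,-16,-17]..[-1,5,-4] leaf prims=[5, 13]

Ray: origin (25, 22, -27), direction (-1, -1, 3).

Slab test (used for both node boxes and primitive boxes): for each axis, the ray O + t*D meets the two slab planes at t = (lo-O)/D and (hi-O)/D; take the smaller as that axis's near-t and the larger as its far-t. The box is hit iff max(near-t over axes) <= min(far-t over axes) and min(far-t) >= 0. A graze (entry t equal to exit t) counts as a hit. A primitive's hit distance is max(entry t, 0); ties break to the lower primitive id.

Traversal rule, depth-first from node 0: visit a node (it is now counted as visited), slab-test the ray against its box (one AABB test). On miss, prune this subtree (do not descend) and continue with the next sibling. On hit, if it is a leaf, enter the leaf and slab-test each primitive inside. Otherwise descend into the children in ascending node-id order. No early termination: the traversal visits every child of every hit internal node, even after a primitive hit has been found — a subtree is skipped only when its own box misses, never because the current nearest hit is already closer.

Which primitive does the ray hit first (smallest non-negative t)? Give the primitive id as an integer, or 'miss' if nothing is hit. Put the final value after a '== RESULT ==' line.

Traverse from the root:
N0 x:[3,44] y:[3,38] z:[10/3,49/3] -> hit [10/3,49/3], descend [1, 5, 7, 8]
  N1 x:[33,44] y:[9,32] z:[5,49/3] -> miss, prune
  N5 x:[34,42] y:[3,28] z:[11/3,20/3] -> miss, prune
  N7 x:[3,24] y:[5,17] z:[13/3,13] -> hit [5,13], descend [4, 6]
    N4 x:[3,13] y:[5,16] z:[13/3,16/3] -> hit [5,16/3] leaf, test {P7(miss), P12(miss)}
    N6 x:[9,24] y:[11,17] z:[19/3,13] -> hit [11,13] leaf, test {P1(miss), P14(miss)}
  N8 x:[4,32] y:[17,38] z:[10/3,41/3] -> miss, prune

Visited [0, 1, 5, 7, 4, 6, 8]. Tests: 7 box, 2 leaf. Nearest: miss.

== RESULT ==
miss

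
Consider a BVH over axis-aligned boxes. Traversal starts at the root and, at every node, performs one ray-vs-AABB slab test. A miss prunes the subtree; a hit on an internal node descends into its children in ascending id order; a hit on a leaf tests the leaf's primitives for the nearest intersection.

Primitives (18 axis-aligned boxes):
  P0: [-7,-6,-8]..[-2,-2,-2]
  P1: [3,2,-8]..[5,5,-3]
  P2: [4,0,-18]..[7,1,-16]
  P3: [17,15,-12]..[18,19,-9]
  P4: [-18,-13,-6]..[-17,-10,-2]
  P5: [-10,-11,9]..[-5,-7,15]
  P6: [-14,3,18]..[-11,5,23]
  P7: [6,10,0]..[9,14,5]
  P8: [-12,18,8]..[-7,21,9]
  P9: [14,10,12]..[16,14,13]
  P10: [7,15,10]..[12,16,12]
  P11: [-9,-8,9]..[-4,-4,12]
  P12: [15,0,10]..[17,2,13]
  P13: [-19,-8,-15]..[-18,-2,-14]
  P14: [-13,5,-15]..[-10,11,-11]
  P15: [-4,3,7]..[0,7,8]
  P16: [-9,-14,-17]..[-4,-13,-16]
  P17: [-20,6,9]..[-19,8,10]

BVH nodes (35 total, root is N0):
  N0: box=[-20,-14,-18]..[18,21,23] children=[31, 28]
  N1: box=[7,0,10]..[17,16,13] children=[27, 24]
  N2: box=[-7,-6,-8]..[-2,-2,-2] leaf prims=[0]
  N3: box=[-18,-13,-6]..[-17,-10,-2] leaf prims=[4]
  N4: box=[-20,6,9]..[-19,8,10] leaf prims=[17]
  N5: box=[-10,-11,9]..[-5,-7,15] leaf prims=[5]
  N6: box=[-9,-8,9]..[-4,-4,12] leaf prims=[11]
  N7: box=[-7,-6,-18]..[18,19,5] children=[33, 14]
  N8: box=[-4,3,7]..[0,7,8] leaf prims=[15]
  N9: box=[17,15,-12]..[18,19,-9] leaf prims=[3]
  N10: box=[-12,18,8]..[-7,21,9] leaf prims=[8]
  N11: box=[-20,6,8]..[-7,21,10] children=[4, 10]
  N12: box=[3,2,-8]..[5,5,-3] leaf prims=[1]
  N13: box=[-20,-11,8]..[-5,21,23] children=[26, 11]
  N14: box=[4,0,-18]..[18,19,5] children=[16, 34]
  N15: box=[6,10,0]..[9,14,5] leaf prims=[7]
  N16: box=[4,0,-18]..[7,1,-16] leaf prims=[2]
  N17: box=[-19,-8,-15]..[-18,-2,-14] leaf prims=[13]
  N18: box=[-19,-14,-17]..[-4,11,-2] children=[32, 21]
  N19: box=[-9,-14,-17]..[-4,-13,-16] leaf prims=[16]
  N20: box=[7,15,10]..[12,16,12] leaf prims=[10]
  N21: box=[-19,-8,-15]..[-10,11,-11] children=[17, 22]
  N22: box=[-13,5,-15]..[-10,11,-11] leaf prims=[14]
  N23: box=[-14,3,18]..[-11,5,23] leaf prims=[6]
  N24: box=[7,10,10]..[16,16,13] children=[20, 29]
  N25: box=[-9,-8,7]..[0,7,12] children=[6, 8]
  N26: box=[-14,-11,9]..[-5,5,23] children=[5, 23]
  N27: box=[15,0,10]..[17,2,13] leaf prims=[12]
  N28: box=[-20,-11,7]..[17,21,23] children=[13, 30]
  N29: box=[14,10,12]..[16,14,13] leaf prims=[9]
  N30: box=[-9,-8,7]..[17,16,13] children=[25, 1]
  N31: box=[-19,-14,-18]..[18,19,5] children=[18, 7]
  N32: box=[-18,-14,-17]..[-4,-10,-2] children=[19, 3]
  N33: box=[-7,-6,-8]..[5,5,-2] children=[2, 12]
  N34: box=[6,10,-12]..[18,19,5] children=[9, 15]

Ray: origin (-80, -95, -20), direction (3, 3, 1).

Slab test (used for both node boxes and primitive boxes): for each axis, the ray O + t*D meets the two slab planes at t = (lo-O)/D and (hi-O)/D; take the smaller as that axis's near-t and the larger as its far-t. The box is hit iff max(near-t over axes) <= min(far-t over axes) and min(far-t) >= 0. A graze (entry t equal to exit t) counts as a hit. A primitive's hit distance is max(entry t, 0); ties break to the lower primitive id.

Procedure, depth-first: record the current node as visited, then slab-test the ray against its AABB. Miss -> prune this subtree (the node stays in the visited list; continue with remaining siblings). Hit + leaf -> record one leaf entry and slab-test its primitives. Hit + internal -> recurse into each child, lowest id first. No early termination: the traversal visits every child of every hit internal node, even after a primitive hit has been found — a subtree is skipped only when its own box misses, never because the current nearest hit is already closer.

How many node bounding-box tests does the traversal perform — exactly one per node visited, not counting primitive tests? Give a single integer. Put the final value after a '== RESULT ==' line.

Traverse from the root:
N0 x:[20,98/3] y:[27,116/3] z:[2,43] -> hit [27,98/3], descend [28, 31]
  N28 x:[20,97/3] y:[28,116/3] z:[27,43] -> hit [28,97/3], descend [13, 30]
    N13 x:[20,25] y:[28,116/3] z:[28,43] -> miss, prune
    N30 x:[71/3,97/3] y:[29,37] z:[27,33] -> hit [29,97/3], descend [1, 25]
      N1 x:[29,97/3] y:[95/3,37] z:[30,33] -> hit [95/3,97/3], descend [24, 27]
        N24 x:[29,32] y:[35,37] z:[30,33] -> miss, prune
        N27 x:[95/3,97/3] y:[95/3,97/3] z:[30,33] -> hit [95/3,97/3] leaf, test {P12@t=95/3}
      N25 x:[71/3,80/3] y:[29,34] z:[27,32] -> miss, prune
  N31 x:[61/3,98/3] y:[27,38] z:[2,25] -> miss, prune

order=[0, 28, 13, 30, 1, 24, 27, 25, 31]  |boxes|=9  |leaves|=1  hit=P12

== RESULT ==
9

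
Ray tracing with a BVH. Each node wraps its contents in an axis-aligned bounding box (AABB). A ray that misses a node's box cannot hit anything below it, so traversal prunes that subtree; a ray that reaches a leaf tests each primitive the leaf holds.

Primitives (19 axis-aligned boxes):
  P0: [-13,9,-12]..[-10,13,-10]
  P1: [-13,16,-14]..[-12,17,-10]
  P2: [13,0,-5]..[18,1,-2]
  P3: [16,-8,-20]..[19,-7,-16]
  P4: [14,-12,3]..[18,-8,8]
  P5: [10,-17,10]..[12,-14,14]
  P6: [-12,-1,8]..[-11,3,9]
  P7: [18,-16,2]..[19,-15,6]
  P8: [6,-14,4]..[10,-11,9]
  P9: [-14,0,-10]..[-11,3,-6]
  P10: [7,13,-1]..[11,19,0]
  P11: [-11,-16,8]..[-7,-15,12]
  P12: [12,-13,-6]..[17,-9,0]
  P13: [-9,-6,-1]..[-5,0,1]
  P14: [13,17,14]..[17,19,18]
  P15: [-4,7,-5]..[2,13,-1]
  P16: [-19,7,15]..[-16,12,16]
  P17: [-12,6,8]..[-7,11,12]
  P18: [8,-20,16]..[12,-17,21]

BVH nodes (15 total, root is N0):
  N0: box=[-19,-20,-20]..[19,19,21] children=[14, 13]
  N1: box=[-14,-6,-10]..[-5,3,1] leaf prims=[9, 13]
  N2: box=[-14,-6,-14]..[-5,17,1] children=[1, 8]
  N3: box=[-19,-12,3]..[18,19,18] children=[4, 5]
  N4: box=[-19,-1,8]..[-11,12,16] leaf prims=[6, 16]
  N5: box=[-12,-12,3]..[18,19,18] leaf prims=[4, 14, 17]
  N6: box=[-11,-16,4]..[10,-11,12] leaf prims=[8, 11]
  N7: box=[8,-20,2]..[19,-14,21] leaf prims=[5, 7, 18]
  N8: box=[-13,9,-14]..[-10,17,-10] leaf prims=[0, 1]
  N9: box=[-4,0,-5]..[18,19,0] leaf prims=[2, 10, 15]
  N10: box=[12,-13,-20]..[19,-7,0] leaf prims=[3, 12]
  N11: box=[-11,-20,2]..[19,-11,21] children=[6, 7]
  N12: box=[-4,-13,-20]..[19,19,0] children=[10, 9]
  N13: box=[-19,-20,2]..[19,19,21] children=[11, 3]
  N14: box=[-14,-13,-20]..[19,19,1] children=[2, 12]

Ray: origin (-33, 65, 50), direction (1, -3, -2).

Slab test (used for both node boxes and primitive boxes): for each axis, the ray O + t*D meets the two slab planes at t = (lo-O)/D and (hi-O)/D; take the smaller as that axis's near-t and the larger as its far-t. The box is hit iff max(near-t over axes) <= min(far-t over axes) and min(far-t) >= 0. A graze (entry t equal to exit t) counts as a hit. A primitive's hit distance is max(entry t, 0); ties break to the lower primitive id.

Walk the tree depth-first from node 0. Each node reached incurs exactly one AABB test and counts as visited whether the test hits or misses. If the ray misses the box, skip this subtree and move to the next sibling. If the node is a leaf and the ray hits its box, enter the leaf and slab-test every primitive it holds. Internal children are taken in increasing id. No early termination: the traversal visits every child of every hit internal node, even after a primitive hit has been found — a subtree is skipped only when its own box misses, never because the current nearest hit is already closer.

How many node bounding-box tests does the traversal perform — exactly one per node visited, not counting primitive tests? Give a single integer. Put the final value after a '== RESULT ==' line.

Walk:
N0 x:[14,52] y:[46/3,85/3] z:[29/2,35] -> hit [46/3,85/3], descend [13, 14]
  N13 x:[14,52] y:[46/3,85/3] z:[29/2,24] -> hit [46/3,24], descend [3, 11]
    N3 x:[14,51] y:[46/3,77/3] z:[16,47/2] -> hit [16,47/2], descend [4, 5]
      N4 x:[14,22] y:[53/3,22] z:[17,21] -> hit [53/3,21] leaf, test {P6@t=21, P16(miss)}
      N5 x:[21,51] y:[46/3,77/3] z:[16,47/2] -> hit [21,47/2] leaf, test {P4(miss), P14(miss), P17(miss)}
    N11 x:[22,52] y:[76/3,85/3] z:[29/2,24] -> miss, prune
  N14 x:[19,52] y:[46/3,26] z:[49/2,35] -> hit [49/2,26], descend [2, 12]
    N2 x:[19,28] y:[16,71/3] z:[49/2,32] -> miss, prune
    N12 x:[29,52] y:[46/3,26] z:[25,35] -> miss, prune

9 AABB tests over nodes [0, 13, 3, 4, 5, 11, 14, 2, 12]; 2 leaves entered; closest P6.

== RESULT ==
9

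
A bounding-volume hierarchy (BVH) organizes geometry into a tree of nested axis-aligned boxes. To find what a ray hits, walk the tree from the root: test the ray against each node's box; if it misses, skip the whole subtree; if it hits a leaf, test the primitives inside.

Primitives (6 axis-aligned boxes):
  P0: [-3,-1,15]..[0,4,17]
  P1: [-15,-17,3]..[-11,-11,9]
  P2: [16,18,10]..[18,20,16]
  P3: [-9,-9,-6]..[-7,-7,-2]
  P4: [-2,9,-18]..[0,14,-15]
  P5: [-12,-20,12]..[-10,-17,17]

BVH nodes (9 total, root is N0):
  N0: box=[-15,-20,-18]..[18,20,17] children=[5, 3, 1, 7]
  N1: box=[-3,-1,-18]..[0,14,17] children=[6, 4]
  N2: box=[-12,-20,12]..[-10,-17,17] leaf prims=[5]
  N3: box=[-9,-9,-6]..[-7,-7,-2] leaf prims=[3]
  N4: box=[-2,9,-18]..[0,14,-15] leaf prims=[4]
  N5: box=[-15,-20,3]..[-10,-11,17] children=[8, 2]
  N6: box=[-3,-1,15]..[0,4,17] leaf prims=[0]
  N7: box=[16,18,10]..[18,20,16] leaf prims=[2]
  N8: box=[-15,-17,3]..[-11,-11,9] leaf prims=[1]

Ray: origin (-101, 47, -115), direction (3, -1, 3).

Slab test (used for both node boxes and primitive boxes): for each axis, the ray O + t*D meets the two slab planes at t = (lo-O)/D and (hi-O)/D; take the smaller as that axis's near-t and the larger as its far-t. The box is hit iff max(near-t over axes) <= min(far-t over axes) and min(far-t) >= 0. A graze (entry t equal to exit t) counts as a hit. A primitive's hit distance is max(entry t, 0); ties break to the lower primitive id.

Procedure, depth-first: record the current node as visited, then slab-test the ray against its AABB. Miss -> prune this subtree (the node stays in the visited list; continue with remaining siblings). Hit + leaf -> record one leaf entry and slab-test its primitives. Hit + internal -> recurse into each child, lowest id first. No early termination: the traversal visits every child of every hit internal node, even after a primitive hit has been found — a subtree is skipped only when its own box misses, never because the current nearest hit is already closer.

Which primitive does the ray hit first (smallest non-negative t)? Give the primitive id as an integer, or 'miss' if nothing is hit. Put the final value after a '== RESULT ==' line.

Trace the traversal:
N0 x:[86/3,119/3] y:[27,67] z:[97/3,44] -> hit [97/3,119/3], descend [1, 3, 5, 7]
  N1 x:[98/3,101/3] y:[33,48] z:[97/3,44] -> hit [33,101/3], descend [4, 6]
    N4 x:[33,101/3] y:[33,38] z:[97/3,100/3] -> hit [33,100/3] leaf, test {P4@t=33}
    N6 x:[98/3,101/3] y:[43,48] z:[130/3,44] -> miss, prune
  N3 x:[92/3,94/3] y:[54,56] z:[109/3,113/3] -> miss, prune
  N5 x:[86/3,91/3] y:[58,67] z:[118/3,44] -> miss, prune
  N7 x:[39,119/3] y:[27,29] z:[125/3,131/3] -> miss, prune

7 AABB tests over nodes [0, 1, 4, 6, 3, 5, 7]; 1 leaf entered; closest P4.

== RESULT ==
4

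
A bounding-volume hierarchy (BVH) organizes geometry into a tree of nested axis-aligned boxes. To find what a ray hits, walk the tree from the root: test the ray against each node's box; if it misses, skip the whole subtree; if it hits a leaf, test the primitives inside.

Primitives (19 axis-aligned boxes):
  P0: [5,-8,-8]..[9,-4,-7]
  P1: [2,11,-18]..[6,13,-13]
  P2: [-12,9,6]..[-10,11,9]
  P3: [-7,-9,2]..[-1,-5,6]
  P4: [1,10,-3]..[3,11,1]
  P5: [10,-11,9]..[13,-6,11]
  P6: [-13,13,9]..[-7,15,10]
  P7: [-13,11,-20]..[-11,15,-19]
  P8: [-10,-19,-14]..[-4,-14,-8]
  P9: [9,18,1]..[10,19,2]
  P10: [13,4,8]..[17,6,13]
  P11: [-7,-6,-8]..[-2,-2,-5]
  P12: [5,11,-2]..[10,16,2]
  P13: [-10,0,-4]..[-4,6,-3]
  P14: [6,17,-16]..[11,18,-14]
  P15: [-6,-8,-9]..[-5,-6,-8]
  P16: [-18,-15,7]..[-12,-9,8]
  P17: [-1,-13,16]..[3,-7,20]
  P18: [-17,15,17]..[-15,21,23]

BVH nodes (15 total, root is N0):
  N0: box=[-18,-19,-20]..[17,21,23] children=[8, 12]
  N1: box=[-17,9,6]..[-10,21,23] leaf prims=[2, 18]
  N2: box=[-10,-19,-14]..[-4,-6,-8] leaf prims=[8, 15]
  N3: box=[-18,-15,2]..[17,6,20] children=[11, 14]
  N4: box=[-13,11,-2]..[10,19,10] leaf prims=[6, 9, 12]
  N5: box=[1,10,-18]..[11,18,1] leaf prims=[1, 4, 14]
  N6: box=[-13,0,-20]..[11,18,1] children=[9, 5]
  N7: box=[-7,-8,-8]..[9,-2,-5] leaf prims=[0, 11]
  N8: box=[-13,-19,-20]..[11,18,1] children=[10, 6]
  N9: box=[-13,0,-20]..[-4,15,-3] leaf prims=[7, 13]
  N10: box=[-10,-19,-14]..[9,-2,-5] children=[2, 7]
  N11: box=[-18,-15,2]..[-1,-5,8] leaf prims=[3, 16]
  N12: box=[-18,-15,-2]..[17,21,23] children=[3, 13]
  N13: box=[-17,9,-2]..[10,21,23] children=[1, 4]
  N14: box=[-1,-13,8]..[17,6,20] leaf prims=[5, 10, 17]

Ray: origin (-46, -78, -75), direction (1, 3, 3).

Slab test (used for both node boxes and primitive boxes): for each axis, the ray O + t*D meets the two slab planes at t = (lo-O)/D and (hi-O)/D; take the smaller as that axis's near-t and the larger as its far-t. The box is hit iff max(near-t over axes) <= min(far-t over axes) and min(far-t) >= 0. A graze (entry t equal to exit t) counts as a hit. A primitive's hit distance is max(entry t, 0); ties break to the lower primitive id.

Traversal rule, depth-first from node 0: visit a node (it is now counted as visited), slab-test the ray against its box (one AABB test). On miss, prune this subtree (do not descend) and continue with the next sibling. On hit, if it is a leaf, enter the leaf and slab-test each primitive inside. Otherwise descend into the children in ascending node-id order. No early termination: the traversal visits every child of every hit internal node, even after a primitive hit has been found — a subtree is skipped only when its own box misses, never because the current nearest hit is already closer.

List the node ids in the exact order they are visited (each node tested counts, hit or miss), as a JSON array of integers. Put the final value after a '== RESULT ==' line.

Traverse from the root:
N0 x:[28,63] y:[59/3,33] z:[55/3,98/3] -> hit [28,98/3], descend [8, 12]
  N8 x:[33,57] y:[59/3,32] z:[55/3,76/3] -> miss, prune
  N12 x:[28,63] y:[21,33] z:[73/3,98/3] -> hit [28,98/3], descend [3, 13]
    N3 x:[28,63] y:[21,28] z:[77/3,95/3] -> hit [28,28], descend [11, 14]
      N11 x:[28,45] y:[21,73/3] z:[77/3,83/3] -> miss, prune
      N14 x:[45,63] y:[65/3,28] z:[83/3,95/3] -> miss, prune
    N13 x:[29,56] y:[29,33] z:[73/3,98/3] -> hit [29,98/3], descend [1, 4]
      N1 x:[29,36] y:[29,33] z:[27,98/3] -> hit [29,98/3] leaf, test {P2(miss), P18@t=31}
      N4 x:[33,56] y:[89/3,97/3] z:[73/3,85/3] -> miss, prune

order=[0, 8, 12, 3, 11, 14, 13, 1, 4]  |boxes|=9  |leaves|=1  hit=P18

== RESULT ==
[0, 8, 12, 3, 11, 14, 13, 1, 4]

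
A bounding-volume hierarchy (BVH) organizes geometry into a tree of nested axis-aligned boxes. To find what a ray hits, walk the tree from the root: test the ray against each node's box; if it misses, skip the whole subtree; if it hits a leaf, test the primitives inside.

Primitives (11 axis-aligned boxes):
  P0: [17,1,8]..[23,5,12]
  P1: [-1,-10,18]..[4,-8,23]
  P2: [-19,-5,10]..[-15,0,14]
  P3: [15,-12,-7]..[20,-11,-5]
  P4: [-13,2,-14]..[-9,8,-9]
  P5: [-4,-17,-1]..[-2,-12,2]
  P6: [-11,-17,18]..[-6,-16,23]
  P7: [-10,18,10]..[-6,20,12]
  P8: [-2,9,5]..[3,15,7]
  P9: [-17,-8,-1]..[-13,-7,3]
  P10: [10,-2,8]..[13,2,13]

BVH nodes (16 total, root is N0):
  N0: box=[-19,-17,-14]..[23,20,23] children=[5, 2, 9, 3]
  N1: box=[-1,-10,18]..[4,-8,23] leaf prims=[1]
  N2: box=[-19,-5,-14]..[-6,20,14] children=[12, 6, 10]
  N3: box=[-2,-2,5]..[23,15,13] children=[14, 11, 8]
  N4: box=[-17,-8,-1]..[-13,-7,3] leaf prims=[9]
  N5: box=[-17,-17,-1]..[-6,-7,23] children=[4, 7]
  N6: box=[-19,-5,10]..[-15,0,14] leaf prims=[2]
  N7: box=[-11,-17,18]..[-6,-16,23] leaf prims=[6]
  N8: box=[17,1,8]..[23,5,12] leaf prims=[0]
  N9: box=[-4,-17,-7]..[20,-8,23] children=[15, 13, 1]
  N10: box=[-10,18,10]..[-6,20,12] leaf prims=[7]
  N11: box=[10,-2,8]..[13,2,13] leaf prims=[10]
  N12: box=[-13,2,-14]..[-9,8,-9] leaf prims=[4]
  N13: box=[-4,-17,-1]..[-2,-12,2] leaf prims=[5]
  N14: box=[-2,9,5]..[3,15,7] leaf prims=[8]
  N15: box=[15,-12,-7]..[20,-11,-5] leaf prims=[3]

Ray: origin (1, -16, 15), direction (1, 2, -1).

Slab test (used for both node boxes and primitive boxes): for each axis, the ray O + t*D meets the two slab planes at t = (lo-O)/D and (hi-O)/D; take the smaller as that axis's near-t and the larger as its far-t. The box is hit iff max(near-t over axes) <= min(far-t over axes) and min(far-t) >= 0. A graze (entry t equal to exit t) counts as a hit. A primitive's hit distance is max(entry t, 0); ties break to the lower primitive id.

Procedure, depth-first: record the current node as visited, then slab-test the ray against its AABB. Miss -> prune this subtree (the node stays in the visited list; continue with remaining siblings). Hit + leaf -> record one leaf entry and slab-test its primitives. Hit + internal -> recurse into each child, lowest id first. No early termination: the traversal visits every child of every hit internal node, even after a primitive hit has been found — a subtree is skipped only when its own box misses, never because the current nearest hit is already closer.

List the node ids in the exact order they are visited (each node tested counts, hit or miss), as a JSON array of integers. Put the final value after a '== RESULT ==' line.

Walk:
N0 x:[-20,22] y:[-1/2,18] z:[-8,29] -> hit [-1/2,18], descend [2, 3, 5, 9]
  N2 x:[-20,-7] y:[11/2,18] z:[1,29] -> miss, prune
  N3 x:[-3,22] y:[7,31/2] z:[2,10] -> hit [7,10], descend [8, 11, 14]
    N8 x:[16,22] y:[17/2,21/2] z:[3,7] -> miss, prune
    N11 x:[9,12] y:[7,9] z:[2,7] -> miss, prune
    N14 x:[-3,2] y:[25/2,31/2] z:[8,10] -> miss, prune
  N5 x:[-18,-7] y:[-1/2,9/2] z:[-8,16] -> miss, prune
  N9 x:[-5,19] y:[-1/2,4] z:[-8,22] -> hit [-1/2,4], descend [1, 13, 15]
    N1 x:[-2,3] y:[3,4] z:[-8,-3] -> miss, prune
    N13 x:[-5,-3] y:[-1/2,2] z:[13,16] -> miss, prune
    N15 x:[14,19] y:[2,5/2] z:[20,22] -> miss, prune

Summary -> nodes [0, 2, 3, 8, 11, 14, 5, 9, 1, 13, 15]; box-tests=11; leaf-entries=0; first=miss

== RESULT ==
[0, 2, 3, 8, 11, 14, 5, 9, 1, 13, 15]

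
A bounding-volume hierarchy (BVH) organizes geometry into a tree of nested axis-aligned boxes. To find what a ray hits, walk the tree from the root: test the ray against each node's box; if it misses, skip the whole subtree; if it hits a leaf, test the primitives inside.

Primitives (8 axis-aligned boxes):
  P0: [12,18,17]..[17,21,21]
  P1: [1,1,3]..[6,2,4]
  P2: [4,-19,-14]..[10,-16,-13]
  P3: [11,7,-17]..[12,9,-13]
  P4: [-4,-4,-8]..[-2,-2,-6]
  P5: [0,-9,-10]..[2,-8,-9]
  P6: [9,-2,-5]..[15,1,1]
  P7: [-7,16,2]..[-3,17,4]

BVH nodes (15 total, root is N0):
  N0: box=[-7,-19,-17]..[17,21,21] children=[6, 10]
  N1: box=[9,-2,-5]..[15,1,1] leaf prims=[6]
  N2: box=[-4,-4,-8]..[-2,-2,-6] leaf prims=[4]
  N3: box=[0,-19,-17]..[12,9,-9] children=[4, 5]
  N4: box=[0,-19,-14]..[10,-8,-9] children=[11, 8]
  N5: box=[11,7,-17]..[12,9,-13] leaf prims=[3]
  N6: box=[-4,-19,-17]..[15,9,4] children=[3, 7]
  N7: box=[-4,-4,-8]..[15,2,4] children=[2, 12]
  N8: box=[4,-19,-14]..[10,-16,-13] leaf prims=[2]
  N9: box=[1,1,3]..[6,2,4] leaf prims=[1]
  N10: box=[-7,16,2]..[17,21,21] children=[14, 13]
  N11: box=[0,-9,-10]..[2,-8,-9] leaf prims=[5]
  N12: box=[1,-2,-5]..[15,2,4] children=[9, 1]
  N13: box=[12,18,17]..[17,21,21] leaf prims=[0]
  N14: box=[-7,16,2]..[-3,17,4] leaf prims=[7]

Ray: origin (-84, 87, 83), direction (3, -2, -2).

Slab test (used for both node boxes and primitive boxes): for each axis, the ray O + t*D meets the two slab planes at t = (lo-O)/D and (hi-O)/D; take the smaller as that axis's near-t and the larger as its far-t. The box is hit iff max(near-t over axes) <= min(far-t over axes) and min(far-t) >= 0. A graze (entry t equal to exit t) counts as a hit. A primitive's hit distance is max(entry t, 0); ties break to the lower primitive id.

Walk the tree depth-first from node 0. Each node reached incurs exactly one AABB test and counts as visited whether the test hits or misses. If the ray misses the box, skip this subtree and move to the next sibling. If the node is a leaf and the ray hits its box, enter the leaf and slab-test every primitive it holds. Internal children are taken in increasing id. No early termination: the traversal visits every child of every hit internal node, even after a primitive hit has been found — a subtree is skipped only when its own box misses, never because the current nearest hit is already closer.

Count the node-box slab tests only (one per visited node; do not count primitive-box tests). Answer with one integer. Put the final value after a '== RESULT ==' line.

Walk:
N0 x:[77/3,101/3] y:[33,53] z:[31,50] -> hit [33,101/3], descend [6, 10]
  N6 x:[80/3,33] y:[39,53] z:[79/2,50] -> miss, prune
  N10 x:[77/3,101/3] y:[33,71/2] z:[31,81/2] -> hit [33,101/3], descend [13, 14]
    N13 x:[32,101/3] y:[33,69/2] z:[31,33] -> hit [33,33] leaf, test {P0@t=33}
    N14 x:[77/3,27] y:[35,71/2] z:[79/2,81/2] -> miss, prune

Visited [0, 6, 10, 13, 14]. Tests: 5 box, 1 leaf. Nearest: P0.

== RESULT ==
5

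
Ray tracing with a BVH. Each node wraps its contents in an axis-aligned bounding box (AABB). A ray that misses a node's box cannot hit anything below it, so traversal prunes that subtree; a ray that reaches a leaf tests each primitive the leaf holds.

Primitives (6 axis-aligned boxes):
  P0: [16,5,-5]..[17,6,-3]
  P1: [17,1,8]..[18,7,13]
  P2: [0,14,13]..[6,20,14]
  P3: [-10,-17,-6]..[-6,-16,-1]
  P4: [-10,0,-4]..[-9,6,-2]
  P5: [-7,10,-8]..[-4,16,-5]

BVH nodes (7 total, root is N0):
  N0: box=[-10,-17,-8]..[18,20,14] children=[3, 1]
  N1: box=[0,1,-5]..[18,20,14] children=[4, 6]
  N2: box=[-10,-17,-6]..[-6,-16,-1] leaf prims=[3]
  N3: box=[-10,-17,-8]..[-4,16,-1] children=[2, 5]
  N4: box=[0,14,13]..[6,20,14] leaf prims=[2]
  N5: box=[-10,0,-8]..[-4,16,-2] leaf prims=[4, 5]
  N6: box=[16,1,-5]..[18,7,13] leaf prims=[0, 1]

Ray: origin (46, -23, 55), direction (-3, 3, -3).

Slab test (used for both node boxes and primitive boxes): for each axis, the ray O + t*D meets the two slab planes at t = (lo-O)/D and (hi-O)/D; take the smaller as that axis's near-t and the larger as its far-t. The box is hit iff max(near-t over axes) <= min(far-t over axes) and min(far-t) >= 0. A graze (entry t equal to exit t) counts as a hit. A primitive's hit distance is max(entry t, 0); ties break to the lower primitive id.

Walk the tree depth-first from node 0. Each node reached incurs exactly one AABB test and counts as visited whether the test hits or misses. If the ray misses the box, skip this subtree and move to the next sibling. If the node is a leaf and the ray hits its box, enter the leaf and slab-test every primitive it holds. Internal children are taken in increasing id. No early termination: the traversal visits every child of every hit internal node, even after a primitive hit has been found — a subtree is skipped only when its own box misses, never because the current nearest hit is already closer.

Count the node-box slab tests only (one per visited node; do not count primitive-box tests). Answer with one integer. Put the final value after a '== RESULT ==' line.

Traverse from the root:
N0 x:[28/3,56/3] y:[2,43/3] z:[41/3,21] -> hit [41/3,43/3], descend [1, 3]
  N1 x:[28/3,46/3] y:[8,43/3] z:[41/3,20] -> hit [41/3,43/3], descend [4, 6]
    N4 x:[40/3,46/3] y:[37/3,43/3] z:[41/3,14] -> hit [41/3,14] leaf, test {P2@t=41/3}
    N6 x:[28/3,10] y:[8,10] z:[14,20] -> miss, prune
  N3 x:[50/3,56/3] y:[2,13] z:[56/3,21] -> miss, prune

Visited [0, 1, 4, 6, 3]. Tests: 5 box, 1 leaf. Nearest: P2.

== RESULT ==
5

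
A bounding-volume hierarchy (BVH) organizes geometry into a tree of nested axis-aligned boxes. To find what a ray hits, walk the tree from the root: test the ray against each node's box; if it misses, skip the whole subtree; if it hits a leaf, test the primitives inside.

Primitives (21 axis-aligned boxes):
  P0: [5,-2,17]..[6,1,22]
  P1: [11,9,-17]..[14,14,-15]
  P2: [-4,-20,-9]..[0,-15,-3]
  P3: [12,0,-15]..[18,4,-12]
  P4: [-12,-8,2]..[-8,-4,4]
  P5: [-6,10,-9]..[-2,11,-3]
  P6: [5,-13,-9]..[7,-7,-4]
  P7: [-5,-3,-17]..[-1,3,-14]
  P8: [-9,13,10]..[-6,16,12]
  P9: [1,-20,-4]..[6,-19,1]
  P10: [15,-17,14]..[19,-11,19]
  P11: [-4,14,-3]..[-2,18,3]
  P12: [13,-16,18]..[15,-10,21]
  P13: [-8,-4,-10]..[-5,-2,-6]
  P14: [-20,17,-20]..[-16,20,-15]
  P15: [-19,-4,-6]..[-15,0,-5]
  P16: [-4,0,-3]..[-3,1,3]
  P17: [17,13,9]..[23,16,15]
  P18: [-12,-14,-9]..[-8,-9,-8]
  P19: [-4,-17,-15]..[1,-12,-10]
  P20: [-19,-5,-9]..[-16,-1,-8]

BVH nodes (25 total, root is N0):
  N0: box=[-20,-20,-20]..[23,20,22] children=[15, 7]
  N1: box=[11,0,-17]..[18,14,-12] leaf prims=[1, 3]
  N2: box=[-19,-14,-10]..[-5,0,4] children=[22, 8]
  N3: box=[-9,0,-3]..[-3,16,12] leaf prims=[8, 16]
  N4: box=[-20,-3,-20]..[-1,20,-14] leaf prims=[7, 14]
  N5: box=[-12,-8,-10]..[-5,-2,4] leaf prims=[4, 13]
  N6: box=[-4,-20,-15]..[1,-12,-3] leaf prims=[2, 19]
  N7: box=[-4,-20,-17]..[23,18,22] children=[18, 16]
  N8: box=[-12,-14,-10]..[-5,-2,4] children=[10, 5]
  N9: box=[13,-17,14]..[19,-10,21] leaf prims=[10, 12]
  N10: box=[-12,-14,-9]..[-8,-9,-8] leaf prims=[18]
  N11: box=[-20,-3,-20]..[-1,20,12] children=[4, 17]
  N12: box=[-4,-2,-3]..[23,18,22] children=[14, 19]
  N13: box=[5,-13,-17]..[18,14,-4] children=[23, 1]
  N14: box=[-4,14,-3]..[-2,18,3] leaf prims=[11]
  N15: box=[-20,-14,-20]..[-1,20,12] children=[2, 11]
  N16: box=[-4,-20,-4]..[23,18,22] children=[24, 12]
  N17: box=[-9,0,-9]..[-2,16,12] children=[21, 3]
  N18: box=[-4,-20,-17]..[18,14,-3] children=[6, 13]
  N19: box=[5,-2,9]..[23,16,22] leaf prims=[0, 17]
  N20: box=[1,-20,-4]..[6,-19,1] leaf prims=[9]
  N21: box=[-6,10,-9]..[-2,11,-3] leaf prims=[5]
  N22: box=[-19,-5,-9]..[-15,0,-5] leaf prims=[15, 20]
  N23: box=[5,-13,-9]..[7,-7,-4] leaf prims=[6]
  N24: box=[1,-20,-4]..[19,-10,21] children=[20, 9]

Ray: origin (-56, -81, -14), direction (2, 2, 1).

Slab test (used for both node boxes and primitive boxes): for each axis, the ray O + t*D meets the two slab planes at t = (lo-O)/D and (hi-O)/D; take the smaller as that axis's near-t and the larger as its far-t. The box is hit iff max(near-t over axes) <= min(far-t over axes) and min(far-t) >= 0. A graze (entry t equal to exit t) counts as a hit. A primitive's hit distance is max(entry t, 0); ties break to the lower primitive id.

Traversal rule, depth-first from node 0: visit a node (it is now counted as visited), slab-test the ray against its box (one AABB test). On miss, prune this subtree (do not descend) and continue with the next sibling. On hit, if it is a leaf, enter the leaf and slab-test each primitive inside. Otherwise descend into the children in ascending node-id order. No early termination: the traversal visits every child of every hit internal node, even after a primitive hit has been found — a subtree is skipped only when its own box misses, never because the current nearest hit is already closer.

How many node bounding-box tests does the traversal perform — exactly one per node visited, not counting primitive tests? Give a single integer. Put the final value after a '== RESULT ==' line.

Walk:
N0 x:[18,79/2] y:[61/2,101/2] z:[-6,36] -> hit [61/2,36], descend [7, 15]
  N7 x:[26,79/2] y:[61/2,99/2] z:[-3,36] -> hit [61/2,36], descend [16, 18]
    N16 x:[26,79/2] y:[61/2,99/2] z:[10,36] -> hit [61/2,36], descend [12, 24]
      N12 x:[26,79/2] y:[79/2,99/2] z:[11,36] -> miss, prune
      N24 x:[57/2,75/2] y:[61/2,71/2] z:[10,35] -> hit [61/2,35], descend [9, 20]
        N9 x:[69/2,75/2] y:[32,71/2] z:[28,35] -> hit [69/2,35] leaf, test {P10(miss), P12@t=69/2}
        N20 x:[57/2,31] y:[61/2,31] z:[10,15] -> miss, prune
    N18 x:[26,37] y:[61/2,95/2] z:[-3,11] -> miss, prune
  N15 x:[18,55/2] y:[67/2,101/2] z:[-6,26] -> miss, prune

Visited [0, 7, 16, 12, 24, 9, 20, 18, 15]. Tests: 9 box, 1 leaf. Nearest: P12.

== RESULT ==
9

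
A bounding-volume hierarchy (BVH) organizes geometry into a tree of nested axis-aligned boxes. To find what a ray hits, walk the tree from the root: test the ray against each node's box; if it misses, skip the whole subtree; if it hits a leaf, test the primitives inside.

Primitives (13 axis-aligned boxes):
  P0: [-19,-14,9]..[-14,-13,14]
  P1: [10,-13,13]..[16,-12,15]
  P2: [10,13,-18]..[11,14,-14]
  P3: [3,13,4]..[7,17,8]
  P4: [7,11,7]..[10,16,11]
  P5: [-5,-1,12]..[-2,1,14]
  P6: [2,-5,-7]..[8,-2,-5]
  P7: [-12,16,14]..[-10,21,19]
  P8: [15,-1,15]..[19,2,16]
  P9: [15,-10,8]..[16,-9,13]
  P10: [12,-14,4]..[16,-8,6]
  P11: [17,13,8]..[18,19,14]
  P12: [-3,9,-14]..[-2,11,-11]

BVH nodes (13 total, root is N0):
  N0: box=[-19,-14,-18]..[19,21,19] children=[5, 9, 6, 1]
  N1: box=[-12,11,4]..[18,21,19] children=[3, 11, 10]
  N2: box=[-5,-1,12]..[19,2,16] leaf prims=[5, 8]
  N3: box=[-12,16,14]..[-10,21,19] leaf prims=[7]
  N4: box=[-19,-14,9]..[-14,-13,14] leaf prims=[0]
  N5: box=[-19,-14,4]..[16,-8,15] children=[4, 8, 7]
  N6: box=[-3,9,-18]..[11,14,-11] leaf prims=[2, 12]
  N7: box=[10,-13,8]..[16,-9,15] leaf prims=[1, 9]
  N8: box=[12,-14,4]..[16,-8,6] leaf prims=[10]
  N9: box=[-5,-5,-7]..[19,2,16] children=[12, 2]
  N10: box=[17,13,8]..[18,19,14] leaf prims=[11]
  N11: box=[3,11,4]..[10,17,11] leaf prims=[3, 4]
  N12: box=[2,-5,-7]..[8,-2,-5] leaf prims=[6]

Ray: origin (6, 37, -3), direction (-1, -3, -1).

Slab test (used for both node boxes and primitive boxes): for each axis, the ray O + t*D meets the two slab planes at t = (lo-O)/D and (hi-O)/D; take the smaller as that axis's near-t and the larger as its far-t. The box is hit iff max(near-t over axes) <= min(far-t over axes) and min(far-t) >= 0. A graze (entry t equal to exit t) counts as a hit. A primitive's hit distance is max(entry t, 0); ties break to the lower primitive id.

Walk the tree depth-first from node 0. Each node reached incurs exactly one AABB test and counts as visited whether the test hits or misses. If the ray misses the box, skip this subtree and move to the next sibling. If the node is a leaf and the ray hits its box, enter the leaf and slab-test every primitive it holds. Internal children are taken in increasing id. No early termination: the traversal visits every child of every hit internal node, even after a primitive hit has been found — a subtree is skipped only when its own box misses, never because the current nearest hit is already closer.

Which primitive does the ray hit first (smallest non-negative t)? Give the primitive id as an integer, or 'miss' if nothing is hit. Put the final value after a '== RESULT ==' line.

Traverse from the root:
N0 x:[-13,25] y:[16/3,17] z:[-22,15] -> hit [16/3,15], descend [1, 5, 6, 9]
  N1 x:[-12,18] y:[16/3,26/3] z:[-22,-7] -> miss, prune
  N5 x:[-10,25] y:[15,17] z:[-18,-7] -> miss, prune
  N6 x:[-5,9] y:[23/3,28/3] z:[8,15] -> hit [8,9] leaf, test {P2(miss), P12@t=26/3}
  N9 x:[-13,11] y:[35/3,14] z:[-19,4] -> miss, prune

Visited [0, 1, 5, 6, 9]. Tests: 5 box, 1 leaf. Nearest: P12.

== RESULT ==
12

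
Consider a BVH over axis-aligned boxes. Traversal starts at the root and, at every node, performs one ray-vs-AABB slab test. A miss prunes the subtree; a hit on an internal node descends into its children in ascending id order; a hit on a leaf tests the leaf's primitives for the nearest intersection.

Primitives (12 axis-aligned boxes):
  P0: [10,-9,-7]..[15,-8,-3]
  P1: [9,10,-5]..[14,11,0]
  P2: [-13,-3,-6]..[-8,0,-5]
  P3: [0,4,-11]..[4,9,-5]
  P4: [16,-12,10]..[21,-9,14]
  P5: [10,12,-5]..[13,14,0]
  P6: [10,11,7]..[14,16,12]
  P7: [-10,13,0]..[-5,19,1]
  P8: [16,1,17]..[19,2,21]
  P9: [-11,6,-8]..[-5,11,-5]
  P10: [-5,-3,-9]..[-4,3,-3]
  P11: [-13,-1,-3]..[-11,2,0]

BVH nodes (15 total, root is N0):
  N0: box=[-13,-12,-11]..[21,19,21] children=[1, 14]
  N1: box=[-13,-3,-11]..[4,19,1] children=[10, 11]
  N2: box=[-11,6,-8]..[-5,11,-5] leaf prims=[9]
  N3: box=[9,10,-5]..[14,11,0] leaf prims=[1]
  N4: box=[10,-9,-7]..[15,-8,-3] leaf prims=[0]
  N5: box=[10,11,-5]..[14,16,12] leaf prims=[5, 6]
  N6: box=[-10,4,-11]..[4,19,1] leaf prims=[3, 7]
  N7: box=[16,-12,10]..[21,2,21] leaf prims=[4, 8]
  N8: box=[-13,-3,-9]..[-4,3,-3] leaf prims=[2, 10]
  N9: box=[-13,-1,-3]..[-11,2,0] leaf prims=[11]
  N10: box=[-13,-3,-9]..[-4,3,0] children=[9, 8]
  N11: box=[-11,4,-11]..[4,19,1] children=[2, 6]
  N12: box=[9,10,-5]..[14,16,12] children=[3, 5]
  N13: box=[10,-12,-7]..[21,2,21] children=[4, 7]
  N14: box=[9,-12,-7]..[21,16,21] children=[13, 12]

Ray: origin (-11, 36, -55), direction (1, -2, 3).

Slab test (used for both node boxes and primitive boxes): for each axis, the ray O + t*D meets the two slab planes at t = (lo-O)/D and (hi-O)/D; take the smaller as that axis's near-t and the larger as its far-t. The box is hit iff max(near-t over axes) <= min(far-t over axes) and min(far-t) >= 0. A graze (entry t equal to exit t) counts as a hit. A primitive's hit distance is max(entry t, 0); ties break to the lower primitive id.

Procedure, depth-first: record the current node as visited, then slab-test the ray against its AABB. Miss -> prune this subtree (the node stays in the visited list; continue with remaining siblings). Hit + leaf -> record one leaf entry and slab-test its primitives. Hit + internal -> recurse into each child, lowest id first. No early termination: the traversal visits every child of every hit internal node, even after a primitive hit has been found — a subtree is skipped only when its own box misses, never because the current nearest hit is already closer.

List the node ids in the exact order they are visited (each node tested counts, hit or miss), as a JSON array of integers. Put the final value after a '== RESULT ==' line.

Walk:
N0 x:[-2,32] y:[17/2,24] z:[44/3,76/3] -> hit [44/3,24], descend [1, 14]
  N1 x:[-2,15] y:[17/2,39/2] z:[44/3,56/3] -> hit [44/3,15], descend [10, 11]
    N10 x:[-2,7] y:[33/2,39/2] z:[46/3,55/3] -> miss, prune
    N11 x:[0,15] y:[17/2,16] z:[44/3,56/3] -> hit [44/3,15], descend [2, 6]
      N2 x:[0,6] y:[25/2,15] z:[47/3,50/3] -> miss, prune
      N6 x:[1,15] y:[17/2,16] z:[44/3,56/3] -> hit [44/3,15] leaf, test {P3@t=44/3, P7(miss)}
  N14 x:[20,32] y:[10,24] z:[16,76/3] -> hit [20,24], descend [12, 13]
    N12 x:[20,25] y:[10,13] z:[50/3,67/3] -> miss, prune
    N13 x:[21,32] y:[17,24] z:[16,76/3] -> hit [21,24], descend [4, 7]
      N4 x:[21,26] y:[22,45/2] z:[16,52/3] -> miss, prune
      N7 x:[27,32] y:[17,24] z:[65/3,76/3] -> miss, prune

Summary -> nodes [0, 1, 10, 11, 2, 6, 14, 12, 13, 4, 7]; box-tests=11; leaf-entries=1; first=P3

== RESULT ==
[0, 1, 10, 11, 2, 6, 14, 12, 13, 4, 7]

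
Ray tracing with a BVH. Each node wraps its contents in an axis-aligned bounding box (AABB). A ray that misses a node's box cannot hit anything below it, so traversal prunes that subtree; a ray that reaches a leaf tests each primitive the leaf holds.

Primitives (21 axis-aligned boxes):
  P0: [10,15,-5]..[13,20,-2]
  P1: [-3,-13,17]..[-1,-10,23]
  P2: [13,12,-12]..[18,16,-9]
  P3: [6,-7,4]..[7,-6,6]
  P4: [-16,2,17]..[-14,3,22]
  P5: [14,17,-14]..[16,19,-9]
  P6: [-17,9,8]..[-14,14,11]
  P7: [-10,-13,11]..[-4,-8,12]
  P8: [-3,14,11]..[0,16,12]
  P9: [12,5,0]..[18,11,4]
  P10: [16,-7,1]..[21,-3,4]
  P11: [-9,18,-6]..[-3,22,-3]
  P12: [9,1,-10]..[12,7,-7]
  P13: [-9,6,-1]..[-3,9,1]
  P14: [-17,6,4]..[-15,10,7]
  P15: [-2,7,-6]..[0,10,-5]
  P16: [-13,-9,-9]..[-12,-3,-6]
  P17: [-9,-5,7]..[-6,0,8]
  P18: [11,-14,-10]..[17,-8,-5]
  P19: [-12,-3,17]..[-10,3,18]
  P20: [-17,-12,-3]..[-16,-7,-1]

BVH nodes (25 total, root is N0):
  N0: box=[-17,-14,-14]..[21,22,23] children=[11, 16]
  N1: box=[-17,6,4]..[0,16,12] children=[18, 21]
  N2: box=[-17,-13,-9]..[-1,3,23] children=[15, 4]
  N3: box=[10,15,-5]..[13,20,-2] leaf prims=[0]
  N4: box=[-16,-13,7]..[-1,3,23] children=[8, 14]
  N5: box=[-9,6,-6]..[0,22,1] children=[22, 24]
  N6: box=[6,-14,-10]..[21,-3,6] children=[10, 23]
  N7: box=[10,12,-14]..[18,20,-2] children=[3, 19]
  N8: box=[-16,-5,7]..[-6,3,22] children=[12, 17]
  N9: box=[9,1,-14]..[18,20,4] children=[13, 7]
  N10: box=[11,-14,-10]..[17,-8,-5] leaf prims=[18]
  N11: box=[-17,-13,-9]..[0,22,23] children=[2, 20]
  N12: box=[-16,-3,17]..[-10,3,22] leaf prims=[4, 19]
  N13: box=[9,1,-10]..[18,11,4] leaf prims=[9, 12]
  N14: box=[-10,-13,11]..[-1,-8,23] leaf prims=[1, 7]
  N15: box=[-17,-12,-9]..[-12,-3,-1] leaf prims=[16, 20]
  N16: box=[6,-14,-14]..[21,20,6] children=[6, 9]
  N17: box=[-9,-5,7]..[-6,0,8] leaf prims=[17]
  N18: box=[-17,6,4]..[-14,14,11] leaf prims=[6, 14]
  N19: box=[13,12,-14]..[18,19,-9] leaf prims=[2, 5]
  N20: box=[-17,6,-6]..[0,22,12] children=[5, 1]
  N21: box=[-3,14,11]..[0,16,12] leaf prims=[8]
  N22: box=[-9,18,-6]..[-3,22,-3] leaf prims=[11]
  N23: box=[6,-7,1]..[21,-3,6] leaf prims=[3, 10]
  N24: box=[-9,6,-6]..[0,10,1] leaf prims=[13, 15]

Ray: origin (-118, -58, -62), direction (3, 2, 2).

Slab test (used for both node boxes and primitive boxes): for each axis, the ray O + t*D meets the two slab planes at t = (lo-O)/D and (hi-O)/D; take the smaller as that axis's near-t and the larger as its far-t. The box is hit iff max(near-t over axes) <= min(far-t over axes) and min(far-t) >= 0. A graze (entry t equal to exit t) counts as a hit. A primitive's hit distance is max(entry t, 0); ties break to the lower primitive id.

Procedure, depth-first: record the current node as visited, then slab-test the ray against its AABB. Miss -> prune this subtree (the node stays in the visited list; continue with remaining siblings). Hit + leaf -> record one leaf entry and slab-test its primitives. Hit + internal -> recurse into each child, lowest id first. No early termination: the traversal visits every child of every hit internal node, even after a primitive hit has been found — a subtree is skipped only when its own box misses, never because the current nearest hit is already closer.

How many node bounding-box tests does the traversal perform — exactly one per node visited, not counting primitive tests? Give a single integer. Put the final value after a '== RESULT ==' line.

Traverse from the root:
N0 x:[101/3,139/3] y:[22,40] z:[24,85/2] -> hit [101/3,40], descend [11, 16]
  N11 x:[101/3,118/3] y:[45/2,40] z:[53/2,85/2] -> hit [101/3,118/3], descend [2, 20]
    N2 x:[101/3,39] y:[45/2,61/2] z:[53/2,85/2] -> miss, prune
    N20 x:[101/3,118/3] y:[32,40] z:[28,37] -> hit [101/3,37], descend [1, 5]
      N1 x:[101/3,118/3] y:[32,37] z:[33,37] -> hit [101/3,37], descend [18, 21]
        N18 x:[101/3,104/3] y:[32,36] z:[33,73/2] -> hit [101/3,104/3] leaf, test {P6(miss), P14@t=101/3}
        N21 x:[115/3,118/3] y:[36,37] z:[73/2,37] -> miss, prune
      N5 x:[109/3,118/3] y:[32,40] z:[28,63/2] -> miss, prune
  N16 x:[124/3,139/3] y:[22,39] z:[24,34] -> miss, prune

order=[0, 11, 2, 20, 1, 18, 21, 5, 16]  |boxes|=9  |leaves|=1  hit=P14

== RESULT ==
9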